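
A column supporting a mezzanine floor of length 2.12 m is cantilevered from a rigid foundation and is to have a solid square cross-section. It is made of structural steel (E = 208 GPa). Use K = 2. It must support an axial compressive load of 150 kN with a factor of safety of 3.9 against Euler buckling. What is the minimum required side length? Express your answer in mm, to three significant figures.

a ≈ 88.5 mm

Required P_cr = n·P = 3.9 × 150 = 585.0 kN
L_e = K·L = 2 × 2.12 = 4.240 m
Required I = P_cr·L_e²/(π²E) = 5.850×10^5 × 4.240² / (π² × 2.08×10^11) = 5.123×10^-6 m⁴
I_req = 5.123×10^6 mm⁴
Solid square: I = a⁴/12  ⇒  a = (12I)^(1/4) = (12×5.123×10^6)^(1/4) = 88.5 mm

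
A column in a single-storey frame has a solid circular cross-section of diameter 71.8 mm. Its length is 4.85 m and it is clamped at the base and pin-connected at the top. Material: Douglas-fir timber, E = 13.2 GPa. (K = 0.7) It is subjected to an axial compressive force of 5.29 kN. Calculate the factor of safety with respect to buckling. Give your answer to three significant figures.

n ≈ 2.79

I = πd⁴/64 = π×71.8⁴/64 = 1.305×10^6 mm⁴
I = 1.305×10^6 mm⁴ = 1.305×10^-6 m⁴
Effective length L_e = K·L = 0.7 × 4.85 = 3.395 m
P_cr = π²EI / L_e² = π² × 13.2×10⁹ × 1.305×10^-6 / 3.395² = 1.475×10^4 N
Factor of safety n = P_cr / P = 14.746 / 5.29 = 2.79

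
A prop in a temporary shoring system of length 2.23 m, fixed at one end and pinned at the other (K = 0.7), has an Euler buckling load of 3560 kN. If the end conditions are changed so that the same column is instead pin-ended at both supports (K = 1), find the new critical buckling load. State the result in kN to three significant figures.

P_cr ∝ 1/K², so P_cr,new = P_cr,old × (K_old/K_new)² = 3560 × (0.7/1)²
= 3560 × 0.4900 = 1740 kN

P_cr ≈ 1740 kN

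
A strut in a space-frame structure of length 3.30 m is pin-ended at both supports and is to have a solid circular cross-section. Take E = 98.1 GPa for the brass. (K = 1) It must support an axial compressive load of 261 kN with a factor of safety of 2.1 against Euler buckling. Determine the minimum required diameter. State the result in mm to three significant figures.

Required P_cr = n·P = 2.1 × 261 = 548.1 kN
L_e = K·L = 1 × 3.30 = 3.300 m
Required I = P_cr·L_e²/(π²E) = 5.481×10^5 × 3.300² / (π² × 9.81×10^10) = 6.165×10^-6 m⁴
I_req = 6.165×10^6 mm⁴
Solid circle: I = πd⁴/64  ⇒  d = (64I/π)^(1/4) = (64×6.165×10^6/π)^(1/4) = 106 mm

d ≈ 106 mm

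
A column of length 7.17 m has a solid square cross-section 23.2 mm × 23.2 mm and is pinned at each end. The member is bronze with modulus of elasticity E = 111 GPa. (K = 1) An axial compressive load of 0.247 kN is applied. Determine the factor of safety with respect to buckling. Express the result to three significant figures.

n ≈ 2.08

I = a⁴/12 = 23.2⁴/12 = 2.414×10^4 mm⁴
I = 2.414×10^4 mm⁴ = 2.414×10^-8 m⁴
Effective length L_e = K·L = 1 × 7.17 = 7.170 m
P_cr = π²EI / L_e² = π² × 111×10⁹ × 2.414×10^-8 / 7.170² = 514.5 N
Factor of safety n = P_cr / P = 0.51446 / 0.247 = 2.08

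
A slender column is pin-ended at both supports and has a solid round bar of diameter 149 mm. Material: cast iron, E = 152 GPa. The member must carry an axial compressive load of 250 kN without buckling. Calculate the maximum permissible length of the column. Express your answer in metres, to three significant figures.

L_max ≈ 12.0 m

I = πd⁴/64 = π×149⁴/64 = 2.419×10^7 mm⁴
I = 2.419×10^-5 m⁴
At the buckling limit P_cr = P = 2.500×10^5 N
From P_cr = π²EI/(K·L)²:  L = (1/K)·√(π²EI/P_cr) = (1/1)·√(π²×1.52×10^11×2.419×10^-5/2.500×10^5)
L = 12.0 m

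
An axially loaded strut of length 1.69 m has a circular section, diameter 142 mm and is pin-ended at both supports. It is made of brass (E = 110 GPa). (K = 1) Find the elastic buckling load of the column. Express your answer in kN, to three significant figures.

I = πd⁴/64 = π×142⁴/64 = 1.996×10^7 mm⁴
I = 1.996×10^7 mm⁴ = 1.996×10^-5 m⁴
Effective length L_e = K·L = 1 × 1.69 = 1.690 m
P_cr = π²EI / L_e² = π² × 110×10⁹ × 1.996×10^-5 / 1.690² = 7.587×10^6 N

P_cr ≈ 7590 kN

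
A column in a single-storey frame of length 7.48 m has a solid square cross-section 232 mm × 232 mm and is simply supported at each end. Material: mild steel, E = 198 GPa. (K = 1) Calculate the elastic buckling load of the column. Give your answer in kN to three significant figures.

P_cr ≈ 8430 kN

I = a⁴/12 = 232⁴/12 = 2.414×10^8 mm⁴
I = 2.414×10^8 mm⁴ = 2.414×10^-4 m⁴
Effective length L_e = K·L = 1 × 7.48 = 7.480 m
P_cr = π²EI / L_e² = π² × 198×10⁹ × 2.414×10^-4 / 7.480² = 8.432×10^6 N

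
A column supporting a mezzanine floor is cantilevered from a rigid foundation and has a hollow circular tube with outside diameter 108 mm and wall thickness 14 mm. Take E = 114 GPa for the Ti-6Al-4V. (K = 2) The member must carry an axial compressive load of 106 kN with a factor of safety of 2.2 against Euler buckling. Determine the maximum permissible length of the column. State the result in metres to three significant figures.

L_max ≈ 2.37 m

Inner diameter d_i = 108 − 2×14 = 80.00 mm
I = π(d_o⁴ − d_i⁴)/64 = π(108⁴ − 80.00⁴)/64 = 4.668×10^6 mm⁴
I = 4.668×10^-6 m⁴
Required critical load P_cr = n·P = 2.2 × 106 = 233.2 kN = 2.332×10^5 N
From P_cr = π²EI/(K·L)²:  L = (1/K)·√(π²EI/P_cr) = (1/2)·√(π²×1.14×10^11×4.668×10^-6/2.332×10^5)
L = 2.37 m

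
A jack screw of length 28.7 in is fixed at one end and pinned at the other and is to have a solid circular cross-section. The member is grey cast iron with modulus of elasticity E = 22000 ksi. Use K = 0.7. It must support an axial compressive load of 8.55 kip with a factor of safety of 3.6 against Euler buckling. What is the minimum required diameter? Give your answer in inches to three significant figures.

d ≈ 1.04 in

Required P_cr = n·P = 3.6 × 8.55 = 30.78 kip
L_e = K·L = 0.7 × 28.7 = 20.09 in
Required I = P_cr·L_e²/(π²E) = 3.078×10^4 × 20.09² / (π² × 2.20×10^7) = 5.721×10^-2 in⁴
Solid circle: I = πd⁴/64  ⇒  d = (64I/π)^(1/4) = (64×5.721×10^-2/π)^(1/4) = 1.04 in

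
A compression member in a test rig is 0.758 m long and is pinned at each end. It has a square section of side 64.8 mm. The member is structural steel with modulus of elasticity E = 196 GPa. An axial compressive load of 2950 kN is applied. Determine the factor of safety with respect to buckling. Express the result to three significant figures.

n ≈ 1.68

I = a⁴/12 = 64.8⁴/12 = 1.469×10^6 mm⁴
I = 1.469×10^6 mm⁴ = 1.469×10^-6 m⁴
Effective length L_e = K·L = 1 × 0.758 = 0.7580 m
P_cr = π²EI / L_e² = π² × 196×10⁹ × 1.469×10^-6 / 0.7580² = 4.947×10^6 N
Factor of safety n = P_cr / P = 4946.9 / 2950 = 1.68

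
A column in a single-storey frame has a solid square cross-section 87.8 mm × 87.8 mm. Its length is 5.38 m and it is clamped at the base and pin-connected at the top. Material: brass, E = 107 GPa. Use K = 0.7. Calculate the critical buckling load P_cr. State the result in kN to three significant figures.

I = a⁴/12 = 87.8⁴/12 = 4.952×10^6 mm⁴
I = 4.952×10^6 mm⁴ = 4.952×10^-6 m⁴
Effective length L_e = K·L = 0.7 × 5.38 = 3.766 m
P_cr = π²EI / L_e² = π² × 107×10⁹ × 4.952×10^-6 / 3.766² = 3.687×10^5 N

P_cr ≈ 369 kN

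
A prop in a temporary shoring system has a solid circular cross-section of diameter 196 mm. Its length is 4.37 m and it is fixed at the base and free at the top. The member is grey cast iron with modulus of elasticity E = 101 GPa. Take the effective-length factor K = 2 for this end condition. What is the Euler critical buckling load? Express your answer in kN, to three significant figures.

I = πd⁴/64 = π×196⁴/64 = 7.244×10^7 mm⁴
I = 7.244×10^7 mm⁴ = 7.244×10^-5 m⁴
Effective length L_e = K·L = 2 × 4.37 = 8.740 m
P_cr = π²EI / L_e² = π² × 101×10⁹ × 7.244×10^-5 / 8.740² = 9.453×10^5 N

P_cr ≈ 945 kN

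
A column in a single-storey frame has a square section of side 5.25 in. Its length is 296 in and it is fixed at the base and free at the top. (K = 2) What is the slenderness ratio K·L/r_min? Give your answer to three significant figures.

λ ≈ 391

For a square r = a/√12 = 5.25/√12 = 1.516 in
L_e = K·L = 2 × 296 = 592.0 in
λ = L_e / r_min = 592.00 / 1.516 = 391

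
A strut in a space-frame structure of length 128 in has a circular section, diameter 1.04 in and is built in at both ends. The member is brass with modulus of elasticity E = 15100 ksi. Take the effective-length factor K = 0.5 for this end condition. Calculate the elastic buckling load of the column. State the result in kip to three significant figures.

I = πd⁴/64 = π×1.04⁴/64 = 5.743×10^-2 in⁴
Effective length L_e = K·L = 0.5 × 128 = 64.00 in
P_cr = π²EI / L_e² = π² × 15100×10³ × 5.743×10^-2 / 64.00² = 2.089×10^3 lb

P_cr ≈ 2.09 kip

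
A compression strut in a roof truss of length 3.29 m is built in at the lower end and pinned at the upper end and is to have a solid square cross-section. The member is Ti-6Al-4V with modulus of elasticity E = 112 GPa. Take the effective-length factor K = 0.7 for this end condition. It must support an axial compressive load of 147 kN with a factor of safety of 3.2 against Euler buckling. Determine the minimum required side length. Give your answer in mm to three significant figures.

Required P_cr = n·P = 3.2 × 147 = 470.4 kN
L_e = K·L = 0.7 × 3.29 = 2.303 m
Required I = P_cr·L_e²/(π²E) = 4.704×10^5 × 2.303² / (π² × 1.12×10^11) = 2.257×10^-6 m⁴
I_req = 2.257×10^6 mm⁴
Solid square: I = a⁴/12  ⇒  a = (12I)^(1/4) = (12×2.257×10^6)^(1/4) = 72.1 mm

a ≈ 72.1 mm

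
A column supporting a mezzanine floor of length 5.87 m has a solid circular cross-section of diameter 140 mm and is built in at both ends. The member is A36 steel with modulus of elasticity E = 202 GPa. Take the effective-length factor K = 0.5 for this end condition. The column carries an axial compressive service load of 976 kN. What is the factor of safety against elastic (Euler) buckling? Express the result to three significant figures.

I = πd⁴/64 = π×140⁴/64 = 1.886×10^7 mm⁴
I = 1.886×10^7 mm⁴ = 1.886×10^-5 m⁴
Effective length L_e = K·L = 0.5 × 5.87 = 2.935 m
P_cr = π²EI / L_e² = π² × 202×10⁹ × 1.886×10^-5 / 2.935² = 4.364×10^6 N
Factor of safety n = P_cr / P = 4364.3 / 976 = 4.47

n ≈ 4.47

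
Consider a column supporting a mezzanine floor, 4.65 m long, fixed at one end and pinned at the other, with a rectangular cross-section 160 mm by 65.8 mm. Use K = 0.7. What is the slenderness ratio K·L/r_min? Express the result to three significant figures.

For a rectangle r_min = b/√12 = 65.8/√12 = 18.99 mm
L_e = K·L = 0.7 × 4.65 m = 3.255 m = 3255.0 mm
λ = L_e / r_min = 3255.0 / 18.99 = 171

λ ≈ 171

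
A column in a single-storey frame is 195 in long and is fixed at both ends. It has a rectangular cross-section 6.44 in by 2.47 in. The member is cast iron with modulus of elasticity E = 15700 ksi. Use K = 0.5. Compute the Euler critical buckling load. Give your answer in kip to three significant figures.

P_cr ≈ 132 kip

Buckling occurs about the weak axis: I_min = h·b³/12 with b = 2.47 in (the shorter side).
I_min = 6.44×2.47³/12 = 8.087 in⁴
Effective length L_e = K·L = 0.5 × 195 = 97.50 in
P_cr = π²EI / L_e² = π² × 15700×10³ × 8.087 / 97.50² = 1.318×10^5 lb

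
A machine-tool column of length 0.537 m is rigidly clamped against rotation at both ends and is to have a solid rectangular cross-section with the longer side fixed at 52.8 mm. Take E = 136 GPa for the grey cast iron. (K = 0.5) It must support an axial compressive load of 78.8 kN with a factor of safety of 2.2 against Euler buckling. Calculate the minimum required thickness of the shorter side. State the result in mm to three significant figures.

Required P_cr = n·P = 2.2 × 78.8 = 173.4 kN
L_e = K·L = 0.5 × 0.537 = 0.2685 m
Required I = P_cr·L_e²/(π²E) = 1.734×10^5 × 0.2685² / (π² × 1.36×10^11) = 9.311×10^-9 m⁴
I_req = 9.311×10^3 mm⁴
Rectangle, weak axis: I_min = h·b³/12 with h = 52.8 mm fixed  ⇒  b = (12I/h)^(1/3) = 12.8 mm

b ≈ 12.8 mm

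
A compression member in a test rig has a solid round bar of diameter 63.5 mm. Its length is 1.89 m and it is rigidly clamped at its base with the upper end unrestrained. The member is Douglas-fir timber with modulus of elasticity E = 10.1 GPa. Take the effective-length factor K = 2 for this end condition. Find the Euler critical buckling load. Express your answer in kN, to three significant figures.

I = πd⁴/64 = π×63.5⁴/64 = 7.981×10^5 mm⁴
I = 7.981×10^5 mm⁴ = 7.981×10^-7 m⁴
Effective length L_e = K·L = 2 × 1.89 = 3.780 m
P_cr = π²EI / L_e² = π² × 10.1×10⁹ × 7.981×10^-7 / 3.780² = 5.568×10^3 N

P_cr ≈ 5.57 kN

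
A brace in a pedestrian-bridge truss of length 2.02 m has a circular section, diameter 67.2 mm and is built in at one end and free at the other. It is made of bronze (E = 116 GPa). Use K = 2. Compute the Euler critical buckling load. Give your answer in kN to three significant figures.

P_cr ≈ 70.2 kN

I = πd⁴/64 = π×67.2⁴/64 = 1.001×10^6 mm⁴
I = 1.001×10^6 mm⁴ = 1.001×10^-6 m⁴
Effective length L_e = K·L = 2 × 2.02 = 4.040 m
P_cr = π²EI / L_e² = π² × 116×10⁹ × 1.001×10^-6 / 4.040² = 7.022×10^4 N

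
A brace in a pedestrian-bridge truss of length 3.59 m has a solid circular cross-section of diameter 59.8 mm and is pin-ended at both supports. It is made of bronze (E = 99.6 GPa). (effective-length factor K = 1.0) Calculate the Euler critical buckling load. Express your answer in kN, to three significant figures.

P_cr ≈ 47.9 kN

I = πd⁴/64 = π×59.8⁴/64 = 6.277×10^5 mm⁴
I = 6.277×10^5 mm⁴ = 6.277×10^-7 m⁴
Effective length L_e = K·L = 1 × 3.59 = 3.590 m
P_cr = π²EI / L_e² = π² × 99.6×10⁹ × 6.277×10^-7 / 3.590² = 4.788×10^4 N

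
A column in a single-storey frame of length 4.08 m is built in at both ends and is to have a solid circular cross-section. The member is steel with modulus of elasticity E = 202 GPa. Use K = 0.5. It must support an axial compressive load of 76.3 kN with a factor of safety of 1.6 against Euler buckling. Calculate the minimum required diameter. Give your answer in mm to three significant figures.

Required P_cr = n·P = 1.6 × 76.3 = 122.1 kN
L_e = K·L = 0.5 × 4.08 = 2.040 m
Required I = P_cr·L_e²/(π²E) = 1.221×10^5 × 2.040² / (π² × 2.02×10^11) = 2.548×10^-7 m⁴
I_req = 2.548×10^5 mm⁴
Solid circle: I = πd⁴/64  ⇒  d = (64I/π)^(1/4) = (64×2.548×10^5/π)^(1/4) = 47.7 mm

d ≈ 47.7 mm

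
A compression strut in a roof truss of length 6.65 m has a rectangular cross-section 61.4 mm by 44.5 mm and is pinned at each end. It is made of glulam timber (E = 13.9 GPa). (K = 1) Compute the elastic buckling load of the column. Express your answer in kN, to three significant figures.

Buckling occurs about the weak axis: I_min = h·b³/12 with b = 44.5 mm (the shorter side).
I_min = 61.4×44.5³/12 = 4.509×10^5 mm⁴
I = 4.509×10^5 mm⁴ = 4.509×10^-7 m⁴
Effective length L_e = K·L = 1 × 6.65 = 6.650 m
P_cr = π²EI / L_e² = π² × 13.9×10⁹ × 4.509×10^-7 / 6.650² = 1.399×10^3 N

P_cr ≈ 1.40 kN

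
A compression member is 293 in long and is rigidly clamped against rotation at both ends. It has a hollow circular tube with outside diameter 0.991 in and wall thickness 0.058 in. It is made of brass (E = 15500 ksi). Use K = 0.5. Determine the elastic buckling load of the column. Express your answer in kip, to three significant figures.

Inner diameter d_i = 0.991 − 2×0.058 = 0.8750 in
I = π(d_o⁴ − d_i⁴)/64 = π(0.991⁴ − 0.8750⁴)/64 = 1.857×10^-2 in⁴
Effective length L_e = K·L = 0.5 × 293 = 146.5 in
P_cr = π²EI / L_e² = π² × 15500×10³ × 1.857×10^-2 / 146.5² = 132.4 lb

P_cr ≈ 0.132 kip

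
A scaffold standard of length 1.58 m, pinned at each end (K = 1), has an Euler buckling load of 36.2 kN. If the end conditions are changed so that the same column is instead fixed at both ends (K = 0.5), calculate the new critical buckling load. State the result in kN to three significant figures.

P_cr ≈ 145 kN

P_cr ∝ 1/K², so P_cr,new = P_cr,old × (K_old/K_new)² = 36.2 × (1/0.5)²
= 36.2 × 4.000 = 145 kN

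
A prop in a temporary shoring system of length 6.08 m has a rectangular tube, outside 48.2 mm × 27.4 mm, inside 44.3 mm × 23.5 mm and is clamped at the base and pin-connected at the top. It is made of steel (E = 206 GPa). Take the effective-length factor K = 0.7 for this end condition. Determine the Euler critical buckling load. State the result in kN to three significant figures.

P_cr ≈ 3.90 kN

Weak-axis I_min = (h_o·b_o³ − h_i·b_i³)/12 with b_o = 27.4, b_i = 23.50 mm (shorter outer/inner sides).
I_min = (48.2×27.4³ − 44.30×23.50³)/12 = 3.472×10^4 mm⁴
I = 3.472×10^4 mm⁴ = 3.472×10^-8 m⁴
Effective length L_e = K·L = 0.7 × 6.08 = 4.256 m
P_cr = π²EI / L_e² = π² × 206×10⁹ × 3.472×10^-8 / 4.256² = 3.897×10^3 N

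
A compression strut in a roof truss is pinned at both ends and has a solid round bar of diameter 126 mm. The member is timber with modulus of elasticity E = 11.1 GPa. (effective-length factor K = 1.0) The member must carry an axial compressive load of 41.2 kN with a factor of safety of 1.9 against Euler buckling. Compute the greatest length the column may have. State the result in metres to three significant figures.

L_max ≈ 4.16 m

I = πd⁴/64 = π×126⁴/64 = 1.237×10^7 mm⁴
I = 1.237×10^-5 m⁴
Required critical load P_cr = n·P = 1.9 × 41.2 = 78.28 kN = 7.828×10^4 N
From P_cr = π²EI/(K·L)²:  L = (1/K)·√(π²EI/P_cr) = (1/1)·√(π²×1.11×10^10×1.237×10^-5/7.828×10^4)
L = 4.16 m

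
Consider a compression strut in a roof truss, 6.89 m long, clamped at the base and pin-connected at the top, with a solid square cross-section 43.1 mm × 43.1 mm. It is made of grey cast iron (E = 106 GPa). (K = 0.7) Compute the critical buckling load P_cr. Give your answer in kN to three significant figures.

I = a⁴/12 = 43.1⁴/12 = 2.876×10^5 mm⁴
I = 2.876×10^5 mm⁴ = 2.876×10^-7 m⁴
Effective length L_e = K·L = 0.7 × 6.89 = 4.823 m
P_cr = π²EI / L_e² = π² × 106×10⁹ × 2.876×10^-7 / 4.823² = 1.293×10^4 N

P_cr ≈ 12.9 kN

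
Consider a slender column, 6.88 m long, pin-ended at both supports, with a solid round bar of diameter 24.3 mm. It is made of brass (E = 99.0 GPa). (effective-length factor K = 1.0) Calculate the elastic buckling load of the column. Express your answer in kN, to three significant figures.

I = πd⁴/64 = π×24.3⁴/64 = 1.712×10^4 mm⁴
I = 1.712×10^4 mm⁴ = 1.712×10^-8 m⁴
Effective length L_e = K·L = 1 × 6.88 = 6.880 m
P_cr = π²EI / L_e² = π² × 99.0×10⁹ × 1.712×10^-8 / 6.880² = 353.3 N

P_cr ≈ 0.353 kN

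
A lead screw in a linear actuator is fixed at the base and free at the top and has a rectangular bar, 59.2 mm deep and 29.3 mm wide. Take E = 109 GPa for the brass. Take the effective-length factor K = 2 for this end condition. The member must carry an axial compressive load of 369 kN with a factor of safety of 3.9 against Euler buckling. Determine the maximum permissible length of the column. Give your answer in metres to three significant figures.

Buckling occurs about the weak axis: I_min = h·b³/12 with b = 29.3 mm (the shorter side).
I_min = 59.2×29.3³/12 = 1.241×10^5 mm⁴
I = 1.241×10^-7 m⁴
Required critical load P_cr = n·P = 3.9 × 369 = 1439 kN = 1.439×10^6 N
From P_cr = π²EI/(K·L)²:  L = (1/K)·√(π²EI/P_cr) = (1/2)·√(π²×1.09×10^11×1.241×10^-7/1.439×10^6)
L = 0.152 m

L_max ≈ 0.152 m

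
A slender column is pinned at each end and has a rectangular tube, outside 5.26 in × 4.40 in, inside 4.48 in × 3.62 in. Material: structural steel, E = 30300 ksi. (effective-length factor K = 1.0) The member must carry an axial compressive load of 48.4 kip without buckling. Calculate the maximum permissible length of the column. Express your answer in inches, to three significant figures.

L_max ≈ 348 in

Weak-axis I_min = (h_o·b_o³ − h_i·b_i³)/12 with b_o = 4.40, b_i = 3.620 in (shorter outer/inner sides).
I_min = (5.26×4.40³ − 4.480×3.620³)/12 = 19.63 in⁴
At the buckling limit P_cr = P = 4.840×10^4 lb
From P_cr = π²EI/(K·L)²:  L = (1/K)·√(π²EI/P_cr) = (1/1)·√(π²×3.03×10^7×19.63/4.840×10^4)
L = 348 in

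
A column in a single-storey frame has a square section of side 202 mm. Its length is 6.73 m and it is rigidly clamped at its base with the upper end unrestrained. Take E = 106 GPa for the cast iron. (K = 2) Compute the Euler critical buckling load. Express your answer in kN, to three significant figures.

I = a⁴/12 = 202⁴/12 = 1.387×10^8 mm⁴
I = 1.387×10^8 mm⁴ = 1.387×10^-4 m⁴
Effective length L_e = K·L = 2 × 6.73 = 13.46 m
P_cr = π²EI / L_e² = π² × 106×10⁹ × 1.387×10^-4 / 13.46² = 8.012×10^5 N

P_cr ≈ 801 kN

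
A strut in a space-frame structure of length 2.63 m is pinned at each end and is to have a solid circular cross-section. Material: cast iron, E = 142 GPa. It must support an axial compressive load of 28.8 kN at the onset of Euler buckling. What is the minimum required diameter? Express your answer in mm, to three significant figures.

d ≈ 41.3 mm

L_e = K·L = 1 × 2.63 = 2.630 m
Required I = P_cr·L_e²/(π²E) = 2.880×10^4 × 2.630² / (π² × 1.42×10^11) = 1.421×10^-7 m⁴
I_req = 1.421×10^5 mm⁴
Solid circle: I = πd⁴/64  ⇒  d = (64I/π)^(1/4) = (64×1.421×10^5/π)^(1/4) = 41.3 mm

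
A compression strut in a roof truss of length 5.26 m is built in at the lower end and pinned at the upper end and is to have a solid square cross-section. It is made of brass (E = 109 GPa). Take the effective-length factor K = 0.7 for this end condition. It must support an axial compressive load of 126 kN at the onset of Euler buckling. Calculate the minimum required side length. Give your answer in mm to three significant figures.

L_e = K·L = 0.7 × 5.26 = 3.682 m
Required I = P_cr·L_e²/(π²E) = 1.260×10^5 × 3.682² / (π² × 1.09×10^11) = 1.588×10^-6 m⁴
I_req = 1.588×10^6 mm⁴
Solid square: I = a⁴/12  ⇒  a = (12I)^(1/4) = (12×1.588×10^6)^(1/4) = 66.1 mm

a ≈ 66.1 mm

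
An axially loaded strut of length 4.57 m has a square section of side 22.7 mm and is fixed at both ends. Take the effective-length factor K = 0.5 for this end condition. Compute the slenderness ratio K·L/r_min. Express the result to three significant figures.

I = a⁴/12 = 22.7⁴/12 = 2.213×10^4 mm⁴
A = 515.3 mm²;  r_min = √(I/A) = √(2.213×10^4/515.3) = 6.553 mm
L_e = K·L = 0.5 × 4.57 m = 2.285 m = 2285.0 mm
λ = L_e / r_min = 2285.0 / 6.553 = 349

λ ≈ 349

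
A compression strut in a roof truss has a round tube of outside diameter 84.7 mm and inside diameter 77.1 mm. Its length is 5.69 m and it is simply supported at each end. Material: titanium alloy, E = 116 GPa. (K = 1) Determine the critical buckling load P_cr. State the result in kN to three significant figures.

P_cr ≈ 28.0 kN

d_o = 84.7 mm, d_i = 77.1 mm
I = π(d_o⁴ − d_i⁴)/64 = π(84.7⁴ − 77.10⁴)/64 = 7.919×10^5 mm⁴
I = 7.919×10^5 mm⁴ = 7.919×10^-7 m⁴
Effective length L_e = K·L = 1 × 5.69 = 5.690 m
P_cr = π²EI / L_e² = π² × 116×10⁹ × 7.919×10^-7 / 5.690² = 2.800×10^4 N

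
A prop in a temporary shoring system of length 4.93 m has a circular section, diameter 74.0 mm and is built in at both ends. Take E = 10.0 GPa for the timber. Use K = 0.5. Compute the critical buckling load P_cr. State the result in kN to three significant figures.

P_cr ≈ 23.9 kN

I = πd⁴/64 = π×74.0⁴/64 = 1.472×10^6 mm⁴
I = 1.472×10^6 mm⁴ = 1.472×10^-6 m⁴
Effective length L_e = K·L = 0.5 × 4.93 = 2.465 m
P_cr = π²EI / L_e² = π² × 10.0×10⁹ × 1.472×10^-6 / 2.465² = 2.391×10^4 N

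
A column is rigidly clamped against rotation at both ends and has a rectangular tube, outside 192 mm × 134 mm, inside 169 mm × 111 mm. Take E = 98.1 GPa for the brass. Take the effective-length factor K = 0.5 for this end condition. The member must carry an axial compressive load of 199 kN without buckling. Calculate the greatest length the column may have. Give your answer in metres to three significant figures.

L_max ≈ 19.3 m

Weak-axis I_min = (h_o·b_o³ − h_i·b_i³)/12 with b_o = 134, b_i = 111.0 mm (shorter outer/inner sides).
I_min = (192×134³ − 169.0×111.0³)/12 = 1.924×10^7 mm⁴
I = 1.924×10^-5 m⁴
At the buckling limit P_cr = P = 1.990×10^5 N
From P_cr = π²EI/(K·L)²:  L = (1/K)·√(π²EI/P_cr) = (1/0.5)·√(π²×9.81×10^10×1.924×10^-5/1.990×10^5)
L = 19.3 m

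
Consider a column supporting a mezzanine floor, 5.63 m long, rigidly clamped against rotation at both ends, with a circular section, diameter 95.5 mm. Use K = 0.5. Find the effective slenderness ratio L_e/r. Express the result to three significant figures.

λ ≈ 118

For a solid circle r = d/4 = 95.5/4 = 23.88 mm
L_e = K·L = 0.5 × 5.63 m = 2.815 m = 2815.0 mm
λ = L_e / r_min = 2815.0 / 23.88 = 118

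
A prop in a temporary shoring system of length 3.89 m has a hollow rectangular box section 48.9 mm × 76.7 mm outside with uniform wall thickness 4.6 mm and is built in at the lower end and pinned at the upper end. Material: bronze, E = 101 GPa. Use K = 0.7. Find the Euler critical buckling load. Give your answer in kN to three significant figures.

Inner dimensions: h_i = 76.7 − 2×4.6 = 67.50 mm, b_i = 48.9 − 2×4.6 = 39.70 mm
Weak-axis I_min = (h_o·b_o³ − h_i·b_i³)/12 with b_o = 48.9, b_i = 39.70 mm (shorter outer/inner sides).
I_min = (76.7×48.9³ − 67.50×39.70³)/12 = 3.954×10^5 mm⁴
I = 3.954×10^5 mm⁴ = 3.954×10^-7 m⁴
Effective length L_e = K·L = 0.7 × 3.89 = 2.723 m
P_cr = π²EI / L_e² = π² × 101×10⁹ × 3.954×10^-7 / 2.723² = 5.316×10^4 N

P_cr ≈ 53.2 kN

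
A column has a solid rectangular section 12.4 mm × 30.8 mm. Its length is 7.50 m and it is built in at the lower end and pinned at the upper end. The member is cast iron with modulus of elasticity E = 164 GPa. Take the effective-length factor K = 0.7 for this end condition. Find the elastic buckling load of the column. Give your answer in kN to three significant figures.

Buckling occurs about the weak axis: I_min = h·b³/12 with b = 12.4 mm (the shorter side).
I_min = 30.8×12.4³/12 = 4.894×10^3 mm⁴
I = 4.894×10^3 mm⁴ = 4.894×10^-9 m⁴
Effective length L_e = K·L = 0.7 × 7.50 = 5.250 m
P_cr = π²EI / L_e² = π² × 164×10⁹ × 4.894×10^-9 / 5.250² = 287.4 N

P_cr ≈ 0.287 kN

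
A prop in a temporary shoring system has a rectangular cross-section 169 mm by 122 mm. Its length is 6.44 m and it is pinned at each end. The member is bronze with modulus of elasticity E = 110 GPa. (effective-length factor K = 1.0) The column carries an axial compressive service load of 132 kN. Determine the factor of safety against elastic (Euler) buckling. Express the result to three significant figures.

Buckling occurs about the weak axis: I_min = h·b³/12 with b = 122 mm (the shorter side).
I_min = 169×122³/12 = 2.557×10^7 mm⁴
I = 2.557×10^7 mm⁴ = 2.557×10^-5 m⁴
Effective length L_e = K·L = 1 × 6.44 = 6.440 m
P_cr = π²EI / L_e² = π² × 110×10⁹ × 2.557×10^-5 / 6.440² = 6.694×10^5 N
Factor of safety n = P_cr / P = 669.43 / 132 = 5.07

n ≈ 5.07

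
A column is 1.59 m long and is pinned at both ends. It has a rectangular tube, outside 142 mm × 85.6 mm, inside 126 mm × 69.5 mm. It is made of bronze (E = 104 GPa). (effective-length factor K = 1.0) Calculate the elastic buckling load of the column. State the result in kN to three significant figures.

Weak-axis I_min = (h_o·b_o³ − h_i·b_i³)/12 with b_o = 85.6, b_i = 69.50 mm (shorter outer/inner sides).
I_min = (142×85.6³ − 126.0×69.50³)/12 = 3.897×10^6 mm⁴
I = 3.897×10^6 mm⁴ = 3.897×10^-6 m⁴
Effective length L_e = K·L = 1 × 1.59 = 1.590 m
P_cr = π²EI / L_e² = π² × 104×10⁹ × 3.897×10^-6 / 1.590² = 1.582×10^6 N

P_cr ≈ 1580 kN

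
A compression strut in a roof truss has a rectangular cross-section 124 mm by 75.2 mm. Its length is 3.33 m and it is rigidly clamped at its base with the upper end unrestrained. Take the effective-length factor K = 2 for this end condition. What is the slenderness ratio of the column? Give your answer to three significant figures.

λ ≈ 307

For a rectangle r_min = b/√12 = 75.2/√12 = 21.71 mm
L_e = K·L = 2 × 3.33 m = 6.660 m = 6660.0 mm
λ = L_e / r_min = 6660.0 / 21.71 = 307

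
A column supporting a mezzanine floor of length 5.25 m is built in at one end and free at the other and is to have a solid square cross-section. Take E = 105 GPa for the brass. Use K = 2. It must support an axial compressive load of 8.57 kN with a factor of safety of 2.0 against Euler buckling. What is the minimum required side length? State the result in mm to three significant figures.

Required P_cr = n·P = 2.0 × 8.57 = 17.14 kN
L_e = K·L = 2 × 5.25 = 10.50 m
Required I = P_cr·L_e²/(π²E) = 1.714×10^4 × 10.50² / (π² × 1.05×10^11) = 1.823×10^-6 m⁴
I_req = 1.823×10^6 mm⁴
Solid square: I = a⁴/12  ⇒  a = (12I)^(1/4) = (12×1.823×10^6)^(1/4) = 68.4 mm

a ≈ 68.4 mm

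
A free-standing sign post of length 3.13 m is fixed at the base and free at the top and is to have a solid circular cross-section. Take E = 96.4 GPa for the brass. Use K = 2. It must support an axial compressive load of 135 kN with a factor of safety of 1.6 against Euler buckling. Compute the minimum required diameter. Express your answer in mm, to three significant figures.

d ≈ 116 mm

Required P_cr = n·P = 1.6 × 135 = 216.0 kN
L_e = K·L = 2 × 3.13 = 6.260 m
Required I = P_cr·L_e²/(π²E) = 2.160×10^5 × 6.260² / (π² × 9.64×10^10) = 8.897×10^-6 m⁴
I_req = 8.897×10^6 mm⁴
Solid circle: I = πd⁴/64  ⇒  d = (64I/π)^(1/4) = (64×8.897×10^6/π)^(1/4) = 116 mm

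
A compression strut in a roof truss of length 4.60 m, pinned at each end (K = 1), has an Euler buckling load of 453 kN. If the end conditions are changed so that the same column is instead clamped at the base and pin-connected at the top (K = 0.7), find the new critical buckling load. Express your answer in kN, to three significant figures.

P_cr ∝ 1/K², so P_cr,new = P_cr,old × (K_old/K_new)² = 453 × (1/0.7)²
= 453 × 2.041 = 924 kN

P_cr ≈ 924 kN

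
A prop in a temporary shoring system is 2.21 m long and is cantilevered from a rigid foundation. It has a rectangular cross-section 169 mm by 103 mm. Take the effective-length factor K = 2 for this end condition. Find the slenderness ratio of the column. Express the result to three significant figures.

For a rectangle r_min = b/√12 = 103/√12 = 29.73 mm
L_e = K·L = 2 × 2.21 m = 4.420 m = 4420.0 mm
λ = L_e / r_min = 4420.0 / 29.73 = 149

λ ≈ 149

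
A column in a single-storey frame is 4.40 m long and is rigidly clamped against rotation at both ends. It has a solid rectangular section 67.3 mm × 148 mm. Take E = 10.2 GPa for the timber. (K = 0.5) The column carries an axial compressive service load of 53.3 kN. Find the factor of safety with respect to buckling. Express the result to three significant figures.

Buckling occurs about the weak axis: I_min = h·b³/12 with b = 67.3 mm (the shorter side).
I_min = 148×67.3³/12 = 3.759×10^6 mm⁴
I = 3.759×10^6 mm⁴ = 3.759×10^-6 m⁴
Effective length L_e = K·L = 0.5 × 4.40 = 2.200 m
P_cr = π²EI / L_e² = π² × 10.2×10⁹ × 3.759×10^-6 / 2.200² = 7.820×10^4 N
Factor of safety n = P_cr / P = 78.195 / 53.3 = 1.47

n ≈ 1.47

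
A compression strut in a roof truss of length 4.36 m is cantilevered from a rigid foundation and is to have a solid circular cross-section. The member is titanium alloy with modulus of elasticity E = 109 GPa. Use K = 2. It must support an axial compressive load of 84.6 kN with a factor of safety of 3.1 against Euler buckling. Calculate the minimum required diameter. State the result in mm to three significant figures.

Required P_cr = n·P = 3.1 × 84.6 = 262.3 kN
L_e = K·L = 2 × 4.36 = 8.720 m
Required I = P_cr·L_e²/(π²E) = 2.623×10^5 × 8.720² / (π² × 1.09×10^11) = 1.854×10^-5 m⁴
I_req = 1.854×10^7 mm⁴
Solid circle: I = πd⁴/64  ⇒  d = (64I/π)^(1/4) = (64×1.854×10^7/π)^(1/4) = 139 mm

d ≈ 139 mm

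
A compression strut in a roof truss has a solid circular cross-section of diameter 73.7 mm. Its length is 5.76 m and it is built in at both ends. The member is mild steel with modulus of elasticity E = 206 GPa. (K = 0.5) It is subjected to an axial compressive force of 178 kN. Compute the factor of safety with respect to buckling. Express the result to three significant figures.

I = πd⁴/64 = π×73.7⁴/64 = 1.448×10^6 mm⁴
I = 1.448×10^6 mm⁴ = 1.448×10^-6 m⁴
Effective length L_e = K·L = 0.5 × 5.76 = 2.880 m
P_cr = π²EI / L_e² = π² × 206×10⁹ × 1.448×10^-6 / 2.880² = 3.550×10^5 N
Factor of safety n = P_cr / P = 354.99 / 178 = 1.99

n ≈ 1.99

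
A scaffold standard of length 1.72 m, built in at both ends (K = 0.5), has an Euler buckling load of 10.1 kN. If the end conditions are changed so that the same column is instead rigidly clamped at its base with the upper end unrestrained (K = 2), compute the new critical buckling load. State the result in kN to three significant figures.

P_cr ≈ 0.631 kN

P_cr ∝ 1/K², so P_cr,new = P_cr,old × (K_old/K_new)² = 10.1 × (0.5/2)²
= 10.1 × 0.06250 = 0.631 kN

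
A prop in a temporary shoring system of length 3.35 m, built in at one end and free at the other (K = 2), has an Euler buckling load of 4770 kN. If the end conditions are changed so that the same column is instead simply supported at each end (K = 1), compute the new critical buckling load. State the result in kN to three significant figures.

P_cr ∝ 1/K², so P_cr,new = P_cr,old × (K_old/K_new)² = 4770 × (2/1)²
= 4770 × 4.000 = 19100 kN

P_cr ≈ 19100 kN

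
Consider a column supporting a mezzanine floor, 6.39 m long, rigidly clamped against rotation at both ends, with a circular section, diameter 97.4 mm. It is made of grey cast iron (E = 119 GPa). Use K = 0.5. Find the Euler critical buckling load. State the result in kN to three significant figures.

I = πd⁴/64 = π×97.4⁴/64 = 4.418×10^6 mm⁴
I = 4.418×10^6 mm⁴ = 4.418×10^-6 m⁴
Effective length L_e = K·L = 0.5 × 6.39 = 3.195 m
P_cr = π²EI / L_e² = π² × 119×10⁹ × 4.418×10^-6 / 3.195² = 5.083×10^5 N

P_cr ≈ 508 kN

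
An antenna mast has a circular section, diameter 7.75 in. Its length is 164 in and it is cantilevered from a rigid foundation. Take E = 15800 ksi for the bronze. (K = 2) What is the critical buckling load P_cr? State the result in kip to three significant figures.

I = πd⁴/64 = π×7.75⁴/64 = 177.1 in⁴
Effective length L_e = K·L = 2 × 164 = 328.0 in
P_cr = π²EI / L_e² = π² × 15800×10³ × 177.1 / 328.0² = 2.567×10^5 lb

P_cr ≈ 257 kip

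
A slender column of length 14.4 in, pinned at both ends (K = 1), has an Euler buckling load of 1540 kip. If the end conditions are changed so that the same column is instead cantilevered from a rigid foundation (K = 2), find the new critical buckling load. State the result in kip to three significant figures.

P_cr ∝ 1/K², so P_cr,new = P_cr,old × (K_old/K_new)² = 1540 × (1/2)²
= 1540 × 0.2500 = 385 kip

P_cr ≈ 385 kip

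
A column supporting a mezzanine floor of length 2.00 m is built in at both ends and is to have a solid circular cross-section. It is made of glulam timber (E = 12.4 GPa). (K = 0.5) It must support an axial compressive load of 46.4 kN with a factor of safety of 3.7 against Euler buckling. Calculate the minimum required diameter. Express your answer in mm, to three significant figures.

Required P_cr = n·P = 3.7 × 46.4 = 171.7 kN
L_e = K·L = 0.5 × 2.00 = 1.000 m
Required I = P_cr·L_e²/(π²E) = 1.717×10^5 × 1.000² / (π² × 1.24×10^10) = 1.403×10^-6 m⁴
I_req = 1.403×10^6 mm⁴
Solid circle: I = πd⁴/64  ⇒  d = (64I/π)^(1/4) = (64×1.403×10^6/π)^(1/4) = 73.1 mm

d ≈ 73.1 mm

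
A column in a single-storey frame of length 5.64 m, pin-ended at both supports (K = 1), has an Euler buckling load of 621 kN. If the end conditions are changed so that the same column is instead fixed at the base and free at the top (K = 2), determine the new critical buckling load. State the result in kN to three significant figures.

P_cr ≈ 155 kN

P_cr ∝ 1/K², so P_cr,new = P_cr,old × (K_old/K_new)² = 621 × (1/2)²
= 621 × 0.2500 = 155 kN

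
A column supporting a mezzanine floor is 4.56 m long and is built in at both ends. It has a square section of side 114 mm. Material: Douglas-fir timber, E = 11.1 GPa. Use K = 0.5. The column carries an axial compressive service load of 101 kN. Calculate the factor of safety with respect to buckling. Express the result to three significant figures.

I = a⁴/12 = 114⁴/12 = 1.407×10^7 mm⁴
I = 1.407×10^7 mm⁴ = 1.407×10^-5 m⁴
Effective length L_e = K·L = 0.5 × 4.56 = 2.280 m
P_cr = π²EI / L_e² = π² × 11.1×10⁹ × 1.407×10^-5 / 2.280² = 2.966×10^5 N
Factor of safety n = P_cr / P = 296.61 / 101 = 2.94

n ≈ 2.94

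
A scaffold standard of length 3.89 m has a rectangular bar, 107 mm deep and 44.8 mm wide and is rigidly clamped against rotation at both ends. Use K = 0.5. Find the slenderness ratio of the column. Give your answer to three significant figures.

Buckling occurs about the weak axis: I_min = h·b³/12 with b = 44.8 mm (the shorter side).
I_min = 107×44.8³/12 = 8.017×10^5 mm⁴
A = 4.794×10^3 mm²;  r_min = √(I/A) = √(8.017×10^5/4.794×10^3) = 12.93 mm
L_e = K·L = 0.5 × 3.89 m = 1.945 m = 1945.0 mm
λ = L_e / r_min = 1945.0 / 12.93 = 150

λ ≈ 150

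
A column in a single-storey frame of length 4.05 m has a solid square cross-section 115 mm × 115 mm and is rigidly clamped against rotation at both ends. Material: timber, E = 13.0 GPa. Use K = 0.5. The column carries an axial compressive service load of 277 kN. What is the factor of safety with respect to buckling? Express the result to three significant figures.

n ≈ 1.65

I = a⁴/12 = 115⁴/12 = 1.458×10^7 mm⁴
I = 1.458×10^7 mm⁴ = 1.458×10^-5 m⁴
Effective length L_e = K·L = 0.5 × 4.05 = 2.025 m
P_cr = π²EI / L_e² = π² × 13.0×10⁹ × 1.458×10^-5 / 2.025² = 4.560×10^5 N
Factor of safety n = P_cr / P = 456.04 / 277 = 1.65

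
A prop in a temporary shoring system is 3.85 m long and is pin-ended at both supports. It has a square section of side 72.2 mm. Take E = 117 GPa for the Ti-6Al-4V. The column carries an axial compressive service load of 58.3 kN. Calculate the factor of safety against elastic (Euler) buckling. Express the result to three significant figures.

I = a⁴/12 = 72.2⁴/12 = 2.264×10^6 mm⁴
I = 2.264×10^6 mm⁴ = 2.264×10^-6 m⁴
Effective length L_e = K·L = 1 × 3.85 = 3.850 m
P_cr = π²EI / L_e² = π² × 117×10⁹ × 2.264×10^-6 / 3.850² = 1.764×10^5 N
Factor of safety n = P_cr / P = 176.41 / 58.3 = 3.03

n ≈ 3.03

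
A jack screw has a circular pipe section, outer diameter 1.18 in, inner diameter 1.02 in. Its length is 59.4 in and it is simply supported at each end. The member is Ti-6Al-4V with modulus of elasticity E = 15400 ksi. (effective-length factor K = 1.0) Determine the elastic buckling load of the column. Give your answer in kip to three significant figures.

P_cr ≈ 1.81 kip

d_o = 1.18 in, d_i = 1.02 in
I = π(d_o⁴ − d_i⁴)/64 = π(1.18⁴ − 1.020⁴)/64 = 4.204×10^-2 in⁴
Effective length L_e = K·L = 1 × 59.4 = 59.40 in
P_cr = π²EI / L_e² = π² × 15400×10³ × 4.204×10^-2 / 59.40² = 1.811×10^3 lb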